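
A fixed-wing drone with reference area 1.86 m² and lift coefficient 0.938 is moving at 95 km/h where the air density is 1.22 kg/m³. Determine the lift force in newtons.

Convert speed: v = 95 km/h ÷ 3.6 = 26.39 m/s.
Dynamic pressure q = ½ρv² = ½ × 1.22 × 26.39² = 424.8 Pa.
L = q·S·CL = 424.8 × 1.86 × 0.938 = 741 N

L = 741 N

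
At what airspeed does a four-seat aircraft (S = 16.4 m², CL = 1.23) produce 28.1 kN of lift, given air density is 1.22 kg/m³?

v = 47.8 m/s

L = ½ρv²S·CL ⇒ v = √(2L/(ρ·S·CL))
v = √(2 × 28100 / (1.22 × 16.4 × 1.23)) = √2284 = 47.8 m/s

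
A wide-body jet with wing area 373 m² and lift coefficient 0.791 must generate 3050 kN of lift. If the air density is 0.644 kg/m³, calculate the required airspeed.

L = ½ρv²S·CL ⇒ v = √(2L/(ρ·S·CL))
v = √(2 × 3.05×10^6 / (0.644 × 373 × 0.791)) = √32100 = 179 m/s

v = 179 m/s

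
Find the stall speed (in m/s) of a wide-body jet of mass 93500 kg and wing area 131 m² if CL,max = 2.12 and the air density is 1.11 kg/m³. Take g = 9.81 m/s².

At stall, lift equals weight: L = W = m·g = 93500 × 9.81 = 9.172×10^5 N.
V_stall = √(2W/(ρ·S·CL,max)) = √(2 × 9.172×10^5 / (1.11 × 131 × 2.12))
V_stall = √5951 = 77.1 m/s

V_stall = 77.1 m/s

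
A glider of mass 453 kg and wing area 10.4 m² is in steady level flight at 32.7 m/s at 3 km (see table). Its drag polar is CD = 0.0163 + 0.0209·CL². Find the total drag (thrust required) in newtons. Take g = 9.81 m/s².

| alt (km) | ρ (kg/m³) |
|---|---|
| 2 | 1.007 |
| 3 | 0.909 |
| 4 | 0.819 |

At 3 km, from the table: ρ = 0.909 kg/m³.
In steady level flight, lift balances weight: W = mg = 453 × 9.81 = 4443.9 N.
Dynamic pressure q = 0.5 × 0.909 × 32.7² = 486 Pa.
CL = W/(q·S) = 4443.9 / (486 × 10.4) = 0.8792.
CD = 0.0163 + 0.0209 × 0.8792² = 0.03246.
D = q·S·CD = 486 × 10.4 × 0.03246 = 164 N

D = 164 N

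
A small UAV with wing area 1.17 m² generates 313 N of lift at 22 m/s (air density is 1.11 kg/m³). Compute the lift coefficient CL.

From L = ½ρv²S·CL, rearranging gives CL = 2L/(ρv²S).
CL = 2 × 313 / (1.11 × 22² × 1.17) = 0.996

CL = 0.996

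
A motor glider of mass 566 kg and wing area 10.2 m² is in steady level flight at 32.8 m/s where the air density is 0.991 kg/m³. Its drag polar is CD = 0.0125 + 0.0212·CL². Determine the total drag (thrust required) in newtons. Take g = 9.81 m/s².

D = 188 N

Weight W = mg = 566 × 9.81 = 5552.5 N; in level flight L = W.
Dynamic pressure q = 0.5 × 0.991 × 32.8² = 533.1 Pa.
CL = 2W/(ρv²S) = 2×5552.5/(0.991×32.8²×10.2) = 1.021.
CD = 0.0125 + 0.0212 × 1.021² = 0.03461.
D = q·S·CD = 533.1 × 10.2 × 0.03461 = 188.2 N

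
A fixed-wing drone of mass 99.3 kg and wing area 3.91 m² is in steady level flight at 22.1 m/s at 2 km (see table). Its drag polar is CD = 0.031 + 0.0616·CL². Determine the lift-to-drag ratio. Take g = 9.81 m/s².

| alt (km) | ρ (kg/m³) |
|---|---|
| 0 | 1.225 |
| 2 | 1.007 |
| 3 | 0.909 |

L/D = 10.8

At 2 km, from the table: ρ = 1.007 kg/m³.
Weight W = mg = 99.3 × 9.81 = 974.13 N; in level flight L = W.
q = ½ρv² = ½ × 1.007 × 22.1² = 245.9 Pa.
CL = 2W/(ρv²S) = 2×974.13/(1.007×22.1²×3.91) = 1.013.
CD = 0.031 + 0.0616 × 1.013² = 0.09423.
L/D = CL/CD = 1.013 / 0.09423 = 10.8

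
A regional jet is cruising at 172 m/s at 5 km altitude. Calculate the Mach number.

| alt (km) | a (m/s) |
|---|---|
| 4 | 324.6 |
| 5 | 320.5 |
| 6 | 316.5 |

M = 0.537

At 5 km, from the table: a = 320.5 m/s.
M = v/a = 172 / 320.5 = 0.537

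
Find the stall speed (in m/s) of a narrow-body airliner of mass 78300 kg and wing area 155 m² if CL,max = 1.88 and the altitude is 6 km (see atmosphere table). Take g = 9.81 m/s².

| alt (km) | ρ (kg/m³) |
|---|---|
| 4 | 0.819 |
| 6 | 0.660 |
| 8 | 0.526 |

V_stall = 89.4 m/s

At 6 km, from the table: ρ = 0.660 kg/m³.
Stall occurs when L = W at CL,max. W = mg = 78300 × 9.81 = 7.681×10^5 N.
From L = ½ρV²S·CL,max = W: V_stall = √(2W/(ρSCL,max)) = √(2·7.681×10^5/(0.66·155·1.88))
V_stall = √7988 = 89.4 m/s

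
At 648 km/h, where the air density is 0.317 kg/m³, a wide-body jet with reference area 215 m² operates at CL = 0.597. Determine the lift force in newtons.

Convert speed: v = 648 km/h ÷ 3.6 = 180 m/s.
Dynamic pressure q = ½ρv² = ½ × 0.317 × 180² = 5135 Pa.
L = q·S·CL = 5135 × 215 × 0.597 = 6.59×10^5 N ≈ 659 kN

L = 6.59×10^5 N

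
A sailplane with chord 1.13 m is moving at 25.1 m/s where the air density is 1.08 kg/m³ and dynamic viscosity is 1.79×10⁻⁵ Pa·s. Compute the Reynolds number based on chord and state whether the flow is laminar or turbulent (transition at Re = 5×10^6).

Re = 1.71×10^6 (laminar)

Re = ρ·v·c/μ = 1.08 × 25.1 × 1.13 / (1.79×10⁻⁵) = 1.71×10^6
Since 1.71×10^6 < 5×10^6, the flow is laminar.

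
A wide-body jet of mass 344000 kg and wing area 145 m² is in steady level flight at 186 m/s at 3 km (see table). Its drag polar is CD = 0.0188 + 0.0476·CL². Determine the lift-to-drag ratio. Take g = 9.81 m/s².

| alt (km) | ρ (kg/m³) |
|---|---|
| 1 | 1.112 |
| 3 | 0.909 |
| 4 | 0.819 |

At 3 km, from the table: ρ = 0.909 kg/m³.
Level flight ⇒ L = W = m·g = 344000 × 9.81 = 3.3746×10^6 N.
Dynamic pressure q = 0.5 × 0.909 × 186² = 15720 Pa.
Required CL = L/(qS) = 3.3746×10^6/(15720·145) = 1.48.
CD = 0.0188 + 0.0476 × 1.48² = 0.1231.
L/D = CL/CD = 1.48 / 0.1231 = 12

L/D = 12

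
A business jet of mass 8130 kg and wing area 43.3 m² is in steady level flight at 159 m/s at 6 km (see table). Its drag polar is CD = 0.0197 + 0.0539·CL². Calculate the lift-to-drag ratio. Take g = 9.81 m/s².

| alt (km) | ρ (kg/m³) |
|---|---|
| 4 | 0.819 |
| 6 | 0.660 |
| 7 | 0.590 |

L/D = 9.89

At 6 km, from the table: ρ = 0.660 kg/m³.
In steady level flight, lift balances weight: W = mg = 8130 × 9.81 = 79755 N.
q = ½ρv² = ½ × 0.66 × 159² = 8343 Pa.
CL = 2W/(ρv²S) = 2×79755/(0.66×159²×43.3) = 0.2208.
CD = 0.0197 + 0.0539 × 0.2208² = 0.02233.
L/D = CL/CD = 0.2208 / 0.02233 = 9.89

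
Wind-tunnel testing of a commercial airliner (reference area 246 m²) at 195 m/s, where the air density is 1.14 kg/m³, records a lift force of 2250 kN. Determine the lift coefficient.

CL = 0.422

From L = ½ρv²S·CL, rearranging gives CL = 2L/(ρv²S).
CL = 2 × 2.25×10^6 / (1.14 × 195² × 246) = 0.422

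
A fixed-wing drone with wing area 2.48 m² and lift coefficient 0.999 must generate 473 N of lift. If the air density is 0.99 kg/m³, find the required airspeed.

L = ½ρv²S·CL ⇒ v = √(2L/(ρ·S·CL))
v = √(2 × 473 / (0.99 × 2.48 × 0.999)) = √385.7 = 19.6 m/s

v = 19.6 m/s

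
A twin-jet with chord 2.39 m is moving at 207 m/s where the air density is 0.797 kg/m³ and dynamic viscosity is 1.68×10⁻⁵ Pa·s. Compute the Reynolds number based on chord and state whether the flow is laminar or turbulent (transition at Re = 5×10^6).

Re = 2.35×10^7 (turbulent)

Re = ρ·v·c/μ = 0.797 × 207 × 2.39 / (1.68×10⁻⁵) = 2.35×10^7
Since 2.35×10^7 > 5×10^6, the flow is turbulent.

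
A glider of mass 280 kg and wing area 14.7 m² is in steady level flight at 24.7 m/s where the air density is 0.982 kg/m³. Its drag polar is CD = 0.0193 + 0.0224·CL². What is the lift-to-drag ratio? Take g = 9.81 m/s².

L/D = 22.3

Weight W = mg = 280 × 9.81 = 2746.8 N; in level flight L = W.
q = ½ρv² = ½ × 0.982 × 24.7² = 299.6 Pa.
CL = W/(q·S) = 2746.8 / (299.6 × 14.7) = 0.6238.
CD = 0.0193 + 0.0224 × 0.6238² = 0.02802.
L/D = CL/CD = 0.6238 / 0.02802 = 22.3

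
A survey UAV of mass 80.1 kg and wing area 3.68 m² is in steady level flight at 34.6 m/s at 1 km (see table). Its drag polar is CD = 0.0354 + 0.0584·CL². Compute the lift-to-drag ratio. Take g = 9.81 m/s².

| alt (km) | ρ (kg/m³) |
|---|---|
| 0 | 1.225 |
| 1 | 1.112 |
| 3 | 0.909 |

At 1 km, from the table: ρ = 1.112 kg/m³.
In steady level flight, lift balances weight: W = mg = 80.1 × 9.81 = 785.78 N.
q = ½ρv² = ½ × 1.112 × 34.6² = 665.6 Pa.
Required CL = L/(qS) = 785.78/(665.6·3.68) = 0.3208.
CD = 0.0354 + 0.0584 × 0.3208² = 0.04141.
L/D = CL/CD = 0.3208 / 0.04141 = 7.75

L/D = 7.75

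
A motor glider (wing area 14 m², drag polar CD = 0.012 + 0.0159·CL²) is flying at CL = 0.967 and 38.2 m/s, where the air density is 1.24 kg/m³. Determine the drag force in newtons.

D = 340 N

CD = 0.012 + 0.0159 × 0.967² = 0.02687
D = ½ρv²S·CD = ½ × 1.24 × 38.2² × 14 × 0.02687 = 340 N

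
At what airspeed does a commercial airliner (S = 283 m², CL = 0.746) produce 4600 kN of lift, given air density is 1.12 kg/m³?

L = ½ρv²S·CL ⇒ v = √(2L/(ρ·S·CL))
v = √(2 × 4.6×10^6 / (1.12 × 283 × 0.746)) = √38910 = 197 m/s

v = 197 m/s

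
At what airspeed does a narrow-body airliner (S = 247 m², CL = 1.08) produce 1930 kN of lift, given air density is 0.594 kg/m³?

v = 156 m/s

L = ½ρv²S·CL ⇒ v = √(2L/(ρ·S·CL))
v = √(2 × 1.93×10^6 / (0.594 × 247 × 1.08)) = √24360 = 156 m/s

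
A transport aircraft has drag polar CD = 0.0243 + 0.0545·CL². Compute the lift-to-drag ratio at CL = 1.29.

CD = 0.0243 + 0.0545 × 1.29² = 0.115
L/D = CL/CD = 1.29 / 0.115 = 11.2

L/D = 11.2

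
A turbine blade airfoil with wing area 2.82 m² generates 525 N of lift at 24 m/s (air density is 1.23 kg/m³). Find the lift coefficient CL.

From L = ½ρv²S·CL, rearranging gives CL = 2L/(ρv²S).
CL = 2 × 525 / (1.23 × 24² × 2.82) = 0.526

CL = 0.526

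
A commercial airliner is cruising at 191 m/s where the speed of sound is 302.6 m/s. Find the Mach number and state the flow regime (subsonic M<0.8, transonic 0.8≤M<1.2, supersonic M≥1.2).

M = v/a = 191 / 302.6 = 0.631
M = 0.631 → subsonic.

M = 0.631 (subsonic)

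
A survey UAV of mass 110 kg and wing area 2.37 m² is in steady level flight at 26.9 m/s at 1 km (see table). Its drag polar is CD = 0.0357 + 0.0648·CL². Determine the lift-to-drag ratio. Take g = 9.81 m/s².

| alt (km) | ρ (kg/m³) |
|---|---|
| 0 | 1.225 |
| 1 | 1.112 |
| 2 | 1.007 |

At 1 km, from the table: ρ = 1.112 kg/m³.
In steady level flight, lift balances weight: W = mg = 110 × 9.81 = 1079.1 N.
q = ½ρv² = ½ × 1.112 × 26.9² = 402.3 Pa.
CL = W/(q·S) = 1079.1 / (402.3 × 2.37) = 1.132.
CD = 0.0357 + 0.0648 × 1.132² = 0.1187.
L/D = CL/CD = 1.132 / 0.1187 = 9.53

L/D = 9.53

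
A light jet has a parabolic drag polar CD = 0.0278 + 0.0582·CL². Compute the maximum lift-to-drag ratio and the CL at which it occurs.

(L/D)max = 12.4, at CL = 0.691

For CD = CD0 + K·CL², (L/D)max occurs at CL* = √(CD0/K) and equals 1/(2√(K·CD0)).
(L/D)max = 1/(2√(0.0582 × 0.0278)) = 1/(2 × 0.04022) = 12.4
CL* = √(0.0278/0.0582) = 0.691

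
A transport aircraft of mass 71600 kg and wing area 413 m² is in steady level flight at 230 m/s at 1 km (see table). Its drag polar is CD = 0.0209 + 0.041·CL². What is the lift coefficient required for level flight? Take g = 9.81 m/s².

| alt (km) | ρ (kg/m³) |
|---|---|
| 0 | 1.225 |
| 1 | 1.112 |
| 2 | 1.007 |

At 1 km, from the table: ρ = 1.112 kg/m³.
Weight W = mg = 71600 × 9.81 = 7.024×10^5 N; in level flight L = W.
Dynamic pressure q = 0.5 × 1.112 × 230² = 29410 Pa.
CL = W/(q·S) = 7.024×10^5 / (29410 × 413) = 0.05782.

CL = 0.0578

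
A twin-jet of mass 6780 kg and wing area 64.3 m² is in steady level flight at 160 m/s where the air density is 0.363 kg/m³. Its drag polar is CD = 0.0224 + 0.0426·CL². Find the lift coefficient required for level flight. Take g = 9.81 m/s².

CL = 0.223

Level flight ⇒ L = W = m·g = 6780 × 9.81 = 66512 N.
Dynamic pressure q = 0.5 × 0.363 × 160² = 4646 Pa.
Required CL = L/(qS) = 66512/(4646·64.3) = 0.2226.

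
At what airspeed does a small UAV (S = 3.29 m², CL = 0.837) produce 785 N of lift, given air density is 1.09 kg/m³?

L = ½ρv²S·CL ⇒ v = √(2L/(ρ·S·CL))
v = √(2 × 785 / (1.09 × 3.29 × 0.837)) = √523.1 = 22.9 m/s

v = 22.9 m/s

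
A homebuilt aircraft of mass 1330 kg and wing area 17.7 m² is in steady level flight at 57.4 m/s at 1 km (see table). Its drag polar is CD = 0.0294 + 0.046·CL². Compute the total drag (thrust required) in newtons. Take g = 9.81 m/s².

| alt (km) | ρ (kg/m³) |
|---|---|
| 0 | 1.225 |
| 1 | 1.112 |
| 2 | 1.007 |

D = 1190 N

At 1 km, from the table: ρ = 1.112 kg/m³.
Weight W = mg = 1330 × 9.81 = 13047 N; in level flight L = W.
Dynamic pressure q = 0.5 × 1.112 × 57.4² = 1832 Pa.
CL = 2W/(ρv²S) = 2×13047/(1.112×57.4²×17.7) = 0.4024.
CD = 0.0294 + 0.046 × 0.4024² = 0.03685.
D = q·S·CD = 1832 × 17.7 × 0.03685 = 1195 N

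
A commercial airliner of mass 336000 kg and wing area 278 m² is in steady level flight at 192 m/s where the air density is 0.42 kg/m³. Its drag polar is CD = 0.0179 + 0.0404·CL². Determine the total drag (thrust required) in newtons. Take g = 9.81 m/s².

Level flight ⇒ L = W = m·g = 336000 × 9.81 = 3.2962×10^6 N.
q = ½ρv² = ½ × 0.42 × 192² = 7741 Pa.
CL = W/(q·S) = 3.2962×10^6 / (7741 × 278) = 1.532.
CD = 0.0179 + 0.0404 × 1.532² = 0.1127.
D = q·S·CD = 7741 × 278 × 0.1127 = 2.425×10^5 N

D = 2.42×10^5 N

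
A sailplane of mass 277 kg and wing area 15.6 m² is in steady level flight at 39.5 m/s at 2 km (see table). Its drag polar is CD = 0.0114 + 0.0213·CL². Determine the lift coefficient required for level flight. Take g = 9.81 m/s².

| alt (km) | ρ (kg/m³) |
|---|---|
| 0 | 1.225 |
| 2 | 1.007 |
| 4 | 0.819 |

At 2 km, from the table: ρ = 1.007 kg/m³.
Level flight ⇒ L = W = m·g = 277 × 9.81 = 2717.4 N.
Dynamic pressure q = 0.5 × 1.007 × 39.5² = 785.6 Pa.
CL = 2W/(ρv²S) = 2×2717.4/(1.007×39.5²×15.6) = 0.2217.

CL = 0.222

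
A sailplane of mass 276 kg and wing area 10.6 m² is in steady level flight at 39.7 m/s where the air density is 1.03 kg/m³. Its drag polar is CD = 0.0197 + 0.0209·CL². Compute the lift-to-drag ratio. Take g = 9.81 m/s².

L/D = 14.5

Weight W = mg = 276 × 9.81 = 2707.6 N; in level flight L = W.
q = ½ρv² = ½ × 1.03 × 39.7² = 811.7 Pa.
CL = 2W/(ρv²S) = 2×2707.6/(1.03×39.7²×10.6) = 0.3147.
CD = 0.0197 + 0.0209 × 0.3147² = 0.02177.
L/D = CL/CD = 0.3147 / 0.02177 = 14.5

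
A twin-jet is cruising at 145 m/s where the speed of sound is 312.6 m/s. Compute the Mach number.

M = v/a = 145 / 312.6 = 0.464

M = 0.464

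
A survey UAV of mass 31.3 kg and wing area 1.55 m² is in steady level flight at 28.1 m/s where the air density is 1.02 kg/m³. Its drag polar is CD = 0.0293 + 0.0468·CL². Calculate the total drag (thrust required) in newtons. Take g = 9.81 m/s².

D = 25.4 N

In steady level flight, lift balances weight: W = mg = 31.3 × 9.81 = 307.05 N.
Dynamic pressure q = 0.5 × 1.02 × 28.1² = 402.7 Pa.
CL = 2W/(ρv²S) = 2×307.05/(1.02×28.1²×1.55) = 0.4919.
CD = 0.0293 + 0.0468 × 0.4919² = 0.04063.
D = q·S·CD = 402.7 × 1.55 × 0.04063 = 25.36 N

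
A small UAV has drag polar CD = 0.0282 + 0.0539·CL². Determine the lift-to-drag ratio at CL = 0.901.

L/D = 12.5

CD = 0.0282 + 0.0539 × 0.901² = 0.07196
L/D = CL/CD = 0.901 / 0.07196 = 12.5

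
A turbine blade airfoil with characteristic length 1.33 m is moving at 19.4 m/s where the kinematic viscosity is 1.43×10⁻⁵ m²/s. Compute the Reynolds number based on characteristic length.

Re = 1.8×10^6

Re = v·c/ν = 19.4 × 1.33 / (1.43×10⁻⁵) = 1.8×10^6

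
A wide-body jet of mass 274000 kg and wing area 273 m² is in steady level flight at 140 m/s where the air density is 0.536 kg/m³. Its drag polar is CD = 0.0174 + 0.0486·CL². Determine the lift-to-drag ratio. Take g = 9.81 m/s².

L/D = 9.96

Level flight ⇒ L = W = m·g = 274000 × 9.81 = 2.6879×10^6 N.
Dynamic pressure q = 0.5 × 0.536 × 140² = 5253 Pa.
Required CL = L/(qS) = 2.6879×10^6/(5253·273) = 1.874.
CD = 0.0174 + 0.0486 × 1.874² = 0.1882.
L/D = CL/CD = 1.874 / 0.1882 = 9.96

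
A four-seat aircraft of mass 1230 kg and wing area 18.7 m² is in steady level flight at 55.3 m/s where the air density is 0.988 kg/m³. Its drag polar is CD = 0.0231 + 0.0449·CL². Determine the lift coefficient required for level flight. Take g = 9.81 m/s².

Level flight ⇒ L = W = m·g = 1230 × 9.81 = 12066 N.
Dynamic pressure q = 0.5 × 0.988 × 55.3² = 1511 Pa.
Required CL = L/(qS) = 12066/(1511·18.7) = 0.4271.

CL = 0.427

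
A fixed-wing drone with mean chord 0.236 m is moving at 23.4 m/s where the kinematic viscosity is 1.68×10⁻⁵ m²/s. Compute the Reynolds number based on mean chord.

Re = v·c/ν = 23.4 × 0.236 / (1.68×10⁻⁵) = 3.29×10^5

Re = 3.29×10^5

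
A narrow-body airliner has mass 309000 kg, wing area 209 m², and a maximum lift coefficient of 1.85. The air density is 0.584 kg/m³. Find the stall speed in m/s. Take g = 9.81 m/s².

V_stall = 164 m/s

Weight W = mg = 309000 × 9.81 = 3.031×10^6 N.
V_stall = √(2W/(ρ·S·CL,max)) = √(2 × 3.031×10^6 / (0.584 × 209 × 1.85))
V_stall = √26850 = 164 m/s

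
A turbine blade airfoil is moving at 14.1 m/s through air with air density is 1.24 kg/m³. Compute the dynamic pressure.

q = 123 Pa

q = ½ρv² = ½ × 1.24 × 14.1² = 123 Pa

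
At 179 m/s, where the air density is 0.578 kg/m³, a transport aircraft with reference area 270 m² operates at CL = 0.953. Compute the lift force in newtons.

L = 2.38×10^6 N

L = ½ρv²S·CL = ½ × 0.578 × 179² × 270 × 0.953 = 2.38×10^6 N ≈ 2380 kN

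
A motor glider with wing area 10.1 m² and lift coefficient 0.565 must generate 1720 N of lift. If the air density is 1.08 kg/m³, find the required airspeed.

L = ½ρv²S·CL ⇒ v = √(2L/(ρ·S·CL))
v = √(2 × 1720 / (1.08 × 10.1 × 0.565)) = √558.2 = 23.6 m/s

v = 23.6 m/s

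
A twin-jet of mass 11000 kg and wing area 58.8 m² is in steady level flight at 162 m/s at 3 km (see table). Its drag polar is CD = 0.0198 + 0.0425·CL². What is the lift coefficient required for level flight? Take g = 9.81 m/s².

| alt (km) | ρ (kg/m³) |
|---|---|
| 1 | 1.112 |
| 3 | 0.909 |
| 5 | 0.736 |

At 3 km, from the table: ρ = 0.909 kg/m³.
In steady level flight, lift balances weight: W = mg = 11000 × 9.81 = 1.0791×10^5 N.
Dynamic pressure q = 0.5 × 0.909 × 162² = 11930 Pa.
CL = W/(q·S) = 1.0791×10^5 / (11930 × 58.8) = 0.1539.

CL = 0.154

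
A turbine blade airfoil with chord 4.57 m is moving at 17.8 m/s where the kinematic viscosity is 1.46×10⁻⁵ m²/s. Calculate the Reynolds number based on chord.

Re = v·c/ν = 17.8 × 4.57 / (1.46×10⁻⁵) = 5.57×10^6

Re = 5.57×10^6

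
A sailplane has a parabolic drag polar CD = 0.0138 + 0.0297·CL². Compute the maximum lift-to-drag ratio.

(L/D)max = 24.7

For CD = CD0 + K·CL², (L/D)max occurs at CL* = √(CD0/K) and equals 1/(2√(K·CD0)).
(L/D)max = 1/(2√(0.0297 × 0.0138)) = 1/(2 × 0.02024) = 24.7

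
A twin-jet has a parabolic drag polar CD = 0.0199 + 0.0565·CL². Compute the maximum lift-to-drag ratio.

(L/D)max = 14.9

For CD = CD0 + K·CL², (L/D)max occurs at CL* = √(CD0/K) and equals 1/(2√(K·CD0)).
(L/D)max = 1/(2√(0.0565 × 0.0199)) = 1/(2 × 0.03353) = 14.9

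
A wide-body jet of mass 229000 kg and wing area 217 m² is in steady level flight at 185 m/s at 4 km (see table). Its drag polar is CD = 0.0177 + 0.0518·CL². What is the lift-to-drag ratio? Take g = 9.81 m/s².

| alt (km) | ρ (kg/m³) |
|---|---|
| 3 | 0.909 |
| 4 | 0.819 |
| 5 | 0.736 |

L/D = 16.1

At 4 km, from the table: ρ = 0.819 kg/m³.
In steady level flight, lift balances weight: W = mg = 229000 × 9.81 = 2.2465×10^6 N.
Dynamic pressure q = 0.5 × 0.819 × 185² = 14020 Pa.
Required CL = L/(qS) = 2.2465×10^6/(14020·217) = 0.7387.
CD = 0.0177 + 0.0518 × 0.7387² = 0.04596.
L/D = CL/CD = 0.7387 / 0.04596 = 16.1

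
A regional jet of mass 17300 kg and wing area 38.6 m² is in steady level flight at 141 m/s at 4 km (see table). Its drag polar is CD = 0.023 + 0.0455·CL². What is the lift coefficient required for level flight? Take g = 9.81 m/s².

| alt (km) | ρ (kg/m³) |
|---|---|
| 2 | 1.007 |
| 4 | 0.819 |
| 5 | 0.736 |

CL = 0.54

At 4 km, from the table: ρ = 0.819 kg/m³.
Weight W = mg = 17300 × 9.81 = 1.6971×10^5 N; in level flight L = W.
q = ½ρv² = ½ × 0.819 × 141² = 8141 Pa.
Required CL = L/(qS) = 1.6971×10^5/(8141·38.6) = 0.5401.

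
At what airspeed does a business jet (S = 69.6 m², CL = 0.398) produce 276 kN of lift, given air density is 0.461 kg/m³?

L = ½ρv²S·CL ⇒ v = √(2L/(ρ·S·CL))
v = √(2 × 2.76×10^5 / (0.461 × 69.6 × 0.398)) = √43230 = 208 m/s

v = 208 m/s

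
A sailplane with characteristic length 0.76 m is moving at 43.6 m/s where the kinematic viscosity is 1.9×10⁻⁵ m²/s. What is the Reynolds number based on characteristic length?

Re = v·c/ν = 43.6 × 0.76 / (1.9×10⁻⁵) = 1.74×10^6

Re = 1.74×10^6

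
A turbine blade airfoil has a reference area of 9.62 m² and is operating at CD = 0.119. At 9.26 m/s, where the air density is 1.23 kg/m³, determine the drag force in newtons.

D = 60.4 N

Dynamic pressure q = ½ρv² = ½ × 1.23 × 9.26² = 52.73 Pa.
D = q·S·CD = 52.73 × 9.62 × 0.119 = 60.4 N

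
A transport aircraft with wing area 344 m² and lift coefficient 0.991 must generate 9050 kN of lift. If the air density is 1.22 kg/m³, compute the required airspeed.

L = ½ρv²S·CL ⇒ v = √(2L/(ρ·S·CL))
v = √(2 × 9.05×10^6 / (1.22 × 344 × 0.991)) = √43520 = 209 m/s

v = 209 m/s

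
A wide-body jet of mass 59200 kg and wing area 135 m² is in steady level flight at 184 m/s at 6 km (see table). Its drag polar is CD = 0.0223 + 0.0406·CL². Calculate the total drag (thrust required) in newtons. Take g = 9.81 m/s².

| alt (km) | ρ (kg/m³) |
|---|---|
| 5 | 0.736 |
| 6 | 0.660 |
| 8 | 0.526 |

At 6 km, from the table: ρ = 0.660 kg/m³.
Weight W = mg = 59200 × 9.81 = 5.8075×10^5 N; in level flight L = W.
Dynamic pressure q = 0.5 × 0.66 × 184² = 11170 Pa.
CL = 2W/(ρv²S) = 2×5.8075×10^5/(0.66×184²×135) = 0.385.
CD = 0.0223 + 0.0406 × 0.385² = 0.02832.
D = q·S·CD = 11170 × 135 × 0.02832 = 42710 N

D = 42700 N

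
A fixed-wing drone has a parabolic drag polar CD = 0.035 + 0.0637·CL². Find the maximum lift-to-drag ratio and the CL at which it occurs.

(L/D)max = 10.6, at CL = 0.741

For CD = CD0 + K·CL², (L/D)max occurs at CL* = √(CD0/K) and equals 1/(2√(K·CD0)).
(L/D)max = 1/(2√(0.0637 × 0.035)) = 1/(2 × 0.04722) = 10.6
CL* = √(0.035/0.0637) = 0.741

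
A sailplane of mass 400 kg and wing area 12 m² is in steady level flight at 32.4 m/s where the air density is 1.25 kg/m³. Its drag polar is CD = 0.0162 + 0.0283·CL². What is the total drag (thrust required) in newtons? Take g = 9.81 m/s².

Weight W = mg = 400 × 9.81 = 3924 N; in level flight L = W.
Dynamic pressure q = 0.5 × 1.25 × 32.4² = 656.1 Pa.
CL = 2W/(ρv²S) = 2×3924/(1.25×32.4²×12) = 0.4984.
CD = 0.0162 + 0.0283 × 0.4984² = 0.02323.
D = q·S·CD = 656.1 × 12 × 0.02323 = 182.9 N

D = 183 N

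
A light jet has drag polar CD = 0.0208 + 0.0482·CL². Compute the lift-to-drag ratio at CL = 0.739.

L/D = 15.7

CD = 0.0208 + 0.0482 × 0.739² = 0.04712
L/D = CL/CD = 0.739 / 0.04712 = 15.7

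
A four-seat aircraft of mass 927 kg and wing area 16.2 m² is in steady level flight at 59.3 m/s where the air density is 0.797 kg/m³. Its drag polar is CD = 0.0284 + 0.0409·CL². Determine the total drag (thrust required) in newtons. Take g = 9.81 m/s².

D = 794 N

Level flight ⇒ L = W = m·g = 927 × 9.81 = 9093.9 N.
q = ½ρv² = ½ × 0.797 × 59.3² = 1401 Pa.
CL = 2W/(ρv²S) = 2×9093.9/(0.797×59.3²×16.2) = 0.4006.
CD = 0.0284 + 0.0409 × 0.4006² = 0.03496.
D = q·S·CD = 1401 × 16.2 × 0.03496 = 793.7 N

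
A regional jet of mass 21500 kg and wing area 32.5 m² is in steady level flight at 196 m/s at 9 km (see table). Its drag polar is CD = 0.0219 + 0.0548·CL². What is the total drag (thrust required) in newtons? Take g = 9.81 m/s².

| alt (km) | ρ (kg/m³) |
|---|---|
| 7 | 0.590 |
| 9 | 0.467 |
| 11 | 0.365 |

D = 14700 N

At 9 km, from the table: ρ = 0.467 kg/m³.
In steady level flight, lift balances weight: W = mg = 21500 × 9.81 = 2.1092×10^5 N.
q = ½ρv² = ½ × 0.467 × 196² = 8970 Pa.
CL = 2W/(ρv²S) = 2×2.1092×10^5/(0.467×196²×32.5) = 0.7235.
CD = 0.0219 + 0.0548 × 0.7235² = 0.05058.
D = q·S·CD = 8970 × 32.5 × 0.05058 = 14750 N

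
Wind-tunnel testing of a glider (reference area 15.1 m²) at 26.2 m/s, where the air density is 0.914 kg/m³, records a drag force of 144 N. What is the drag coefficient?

CD = 0.0304

From D = ½ρv²S·CD, rearranging gives CD = 2D/(ρv²S).
CD = 2 × 144 / (0.914 × 26.2² × 15.1) = 0.0304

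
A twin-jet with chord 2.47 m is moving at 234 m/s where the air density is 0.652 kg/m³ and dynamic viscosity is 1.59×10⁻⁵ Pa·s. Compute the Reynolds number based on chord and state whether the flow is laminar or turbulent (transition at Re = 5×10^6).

Re = 2.37×10^7 (turbulent)

Re = ρ·v·c/μ = 0.652 × 234 × 2.47 / (1.59×10⁻⁵) = 2.37×10^7
Since 2.37×10^7 > 5×10^6, the flow is turbulent.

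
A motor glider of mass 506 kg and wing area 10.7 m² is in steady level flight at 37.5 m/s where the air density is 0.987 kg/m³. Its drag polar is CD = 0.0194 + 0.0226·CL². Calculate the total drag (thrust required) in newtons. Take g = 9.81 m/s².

Level flight ⇒ L = W = m·g = 506 × 9.81 = 4963.9 N.
Dynamic pressure q = 0.5 × 0.987 × 37.5² = 694 Pa.
CL = W/(q·S) = 4963.9 / (694 × 10.7) = 0.6685.
CD = 0.0194 + 0.0226 × 0.6685² = 0.0295.
D = q·S·CD = 694 × 10.7 × 0.0295 = 219 N

D = 219 N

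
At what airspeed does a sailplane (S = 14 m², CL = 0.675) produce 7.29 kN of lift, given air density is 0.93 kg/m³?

L = ½ρv²S·CL ⇒ v = √(2L/(ρ·S·CL))
v = √(2 × 7290 / (0.93 × 14 × 0.675)) = √1659 = 40.7 m/s

v = 40.7 m/s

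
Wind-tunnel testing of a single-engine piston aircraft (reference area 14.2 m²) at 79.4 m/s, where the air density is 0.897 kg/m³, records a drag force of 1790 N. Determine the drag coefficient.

CD = 0.0446

From D = ½ρv²S·CD, rearranging gives CD = 2D/(ρv²S).
CD = 2 × 1790 / (0.897 × 79.4² × 14.2) = 0.0446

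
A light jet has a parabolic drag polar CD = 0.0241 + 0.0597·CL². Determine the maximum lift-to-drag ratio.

For CD = CD0 + K·CL², (L/D)max occurs at CL* = √(CD0/K) and equals 1/(2√(K·CD0)).
(L/D)max = 1/(2√(0.0597 × 0.0241)) = 1/(2 × 0.03793) = 13.2

(L/D)max = 13.2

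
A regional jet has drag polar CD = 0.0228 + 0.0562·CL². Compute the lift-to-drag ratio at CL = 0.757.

L/D = 13.8

CD = 0.0228 + 0.0562 × 0.757² = 0.05501
L/D = CL/CD = 0.757 / 0.05501 = 13.8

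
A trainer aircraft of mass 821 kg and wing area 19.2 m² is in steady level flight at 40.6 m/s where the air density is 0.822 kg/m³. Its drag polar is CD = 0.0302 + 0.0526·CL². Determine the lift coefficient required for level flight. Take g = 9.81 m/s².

CL = 0.619

In steady level flight, lift balances weight: W = mg = 821 × 9.81 = 8054 N.
q = ½ρv² = ½ × 0.822 × 40.6² = 677.5 Pa.
CL = W/(q·S) = 8054 / (677.5 × 19.2) = 0.6192.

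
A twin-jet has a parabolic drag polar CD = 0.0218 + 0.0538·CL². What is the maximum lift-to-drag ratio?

For CD = CD0 + K·CL², (L/D)max occurs at CL* = √(CD0/K) and equals 1/(2√(K·CD0)).
(L/D)max = 1/(2√(0.0538 × 0.0218)) = 1/(2 × 0.03425) = 14.6

(L/D)max = 14.6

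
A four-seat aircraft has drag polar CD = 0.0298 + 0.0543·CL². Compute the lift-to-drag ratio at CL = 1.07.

L/D = 11.6

CD = 0.0298 + 0.0543 × 1.07² = 0.09197
L/D = CL/CD = 1.07 / 0.09197 = 11.6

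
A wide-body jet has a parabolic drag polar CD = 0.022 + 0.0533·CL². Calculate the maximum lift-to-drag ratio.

(L/D)max = 14.6

For CD = CD0 + K·CL², (L/D)max occurs at CL* = √(CD0/K) and equals 1/(2√(K·CD0)).
(L/D)max = 1/(2√(0.0533 × 0.022)) = 1/(2 × 0.03424) = 14.6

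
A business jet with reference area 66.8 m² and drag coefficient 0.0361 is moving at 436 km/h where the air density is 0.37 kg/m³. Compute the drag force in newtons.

D = 6540 N

Convert speed: v = 436 km/h ÷ 3.6 = 121.1 m/s.
Dynamic pressure q = ½ρv² = ½ × 0.37 × 121.1² = 2714 Pa.
D = q·S·CD = 2714 × 66.8 × 0.0361 = 6540 N ≈ 6.54 kN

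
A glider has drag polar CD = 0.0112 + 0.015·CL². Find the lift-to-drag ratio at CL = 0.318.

CD = 0.0112 + 0.015 × 0.318² = 0.01272
L/D = CL/CD = 0.318 / 0.01272 = 25

L/D = 25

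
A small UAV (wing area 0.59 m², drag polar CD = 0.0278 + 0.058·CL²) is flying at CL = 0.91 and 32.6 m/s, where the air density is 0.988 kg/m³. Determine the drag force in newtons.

CD = 0.0278 + 0.058 × 0.91² = 0.07583
D = ½ρv²S·CD = ½ × 0.988 × 32.6² × 0.59 × 0.07583 = 23.5 N

D = 23.5 N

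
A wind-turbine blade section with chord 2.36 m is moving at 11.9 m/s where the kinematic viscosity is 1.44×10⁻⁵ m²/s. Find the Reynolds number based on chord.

Re = 1.95×10^6

Re = v·c/ν = 11.9 × 2.36 / (1.44×10⁻⁵) = 1.95×10^6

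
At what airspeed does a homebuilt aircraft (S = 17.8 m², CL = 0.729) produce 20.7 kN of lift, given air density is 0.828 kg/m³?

L = ½ρv²S·CL ⇒ v = √(2L/(ρ·S·CL))
v = √(2 × 20700 / (0.828 × 17.8 × 0.729)) = √3853 = 62.1 m/s

v = 62.1 m/s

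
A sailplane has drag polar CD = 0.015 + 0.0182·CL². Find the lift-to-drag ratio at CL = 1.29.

L/D = 28.5

CD = 0.015 + 0.0182 × 1.29² = 0.04529
L/D = CL/CD = 1.29 / 0.04529 = 28.5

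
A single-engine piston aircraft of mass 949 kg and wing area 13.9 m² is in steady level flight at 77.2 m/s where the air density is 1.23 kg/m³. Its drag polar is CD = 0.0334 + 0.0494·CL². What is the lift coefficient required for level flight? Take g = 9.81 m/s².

CL = 0.183

Weight W = mg = 949 × 9.81 = 9309.7 N; in level flight L = W.
q = ½ρv² = ½ × 1.23 × 77.2² = 3665 Pa.
CL = 2W/(ρv²S) = 2×9309.7/(1.23×77.2²×13.9) = 0.1827.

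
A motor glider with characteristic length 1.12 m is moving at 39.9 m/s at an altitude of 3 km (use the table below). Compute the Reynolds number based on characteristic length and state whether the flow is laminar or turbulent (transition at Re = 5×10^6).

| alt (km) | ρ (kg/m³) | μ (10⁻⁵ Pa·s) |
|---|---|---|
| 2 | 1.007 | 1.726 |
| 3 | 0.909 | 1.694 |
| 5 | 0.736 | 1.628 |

At 3 km, from the table: ρ = 0.909 kg/m³, μ = 1.694×10⁻⁵ Pa·s.
Re = ρ·v·c/μ = 0.909 × 39.9 × 1.12 / (1.694×10⁻⁵) = 2.4×10^6
Since 2.4×10^6 < 5×10^6, the flow is laminar.

Re = 2.4×10^6 (laminar)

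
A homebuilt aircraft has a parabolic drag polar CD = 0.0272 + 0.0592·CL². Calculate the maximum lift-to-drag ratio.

(L/D)max = 12.5

For CD = CD0 + K·CL², (L/D)max occurs at CL* = √(CD0/K) and equals 1/(2√(K·CD0)).
(L/D)max = 1/(2√(0.0592 × 0.0272)) = 1/(2 × 0.04013) = 12.5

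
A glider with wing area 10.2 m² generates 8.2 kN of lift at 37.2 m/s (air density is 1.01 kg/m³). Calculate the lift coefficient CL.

From L = ½ρv²S·CL, rearranging gives CL = 2L/(ρv²S).
CL = 2 × 8200 / (1.01 × 37.2² × 10.2) = 1.15

CL = 1.15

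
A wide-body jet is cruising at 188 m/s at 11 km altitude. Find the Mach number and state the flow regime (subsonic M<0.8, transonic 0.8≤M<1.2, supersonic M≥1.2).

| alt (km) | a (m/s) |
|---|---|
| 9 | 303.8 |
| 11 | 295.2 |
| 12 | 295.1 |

At 11 km, from the table: a = 295.2 m/s.
M = v/a = 188 / 295.2 = 0.637
M = 0.637 → subsonic.

M = 0.637 (subsonic)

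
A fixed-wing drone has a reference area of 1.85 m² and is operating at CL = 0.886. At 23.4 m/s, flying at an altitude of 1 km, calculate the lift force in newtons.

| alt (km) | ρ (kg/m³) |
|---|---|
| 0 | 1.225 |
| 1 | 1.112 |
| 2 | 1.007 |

At 1 km, from the table: ρ = 1.112 kg/m³.
L = ½ρv²S·CL = ½ × 1.112 × 23.4² × 1.85 × 0.886 = 499 N

L = 499 N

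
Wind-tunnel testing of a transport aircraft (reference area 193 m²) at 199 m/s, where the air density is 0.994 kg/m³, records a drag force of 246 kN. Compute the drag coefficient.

From D = ½ρv²S·CD, rearranging gives CD = 2D/(ρv²S).
CD = 2 × 2.46×10^5 / (0.994 × 199² × 193) = 0.0648

CD = 0.0648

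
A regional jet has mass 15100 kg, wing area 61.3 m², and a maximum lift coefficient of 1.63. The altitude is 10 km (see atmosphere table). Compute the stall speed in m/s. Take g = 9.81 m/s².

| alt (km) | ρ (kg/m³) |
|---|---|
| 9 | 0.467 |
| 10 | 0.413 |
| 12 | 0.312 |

At 10 km, from the table: ρ = 0.413 kg/m³.
Stall occurs when L = W at CL,max. W = mg = 15100 × 9.81 = 1.481×10^5 N.
From L = ½ρV²S·CL,max = W: V_stall = √(2W/(ρSCL,max)) = √(2·1.481×10^5/(0.413·61.3·1.63))
V_stall = √7179 = 84.7 m/s

V_stall = 84.7 m/s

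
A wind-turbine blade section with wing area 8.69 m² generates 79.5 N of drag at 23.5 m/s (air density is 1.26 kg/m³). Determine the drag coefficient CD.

From D = ½ρv²S·CD, rearranging gives CD = 2D/(ρv²S).
CD = 2 × 79.5 / (1.26 × 23.5² × 8.69) = 0.0263

CD = 0.0263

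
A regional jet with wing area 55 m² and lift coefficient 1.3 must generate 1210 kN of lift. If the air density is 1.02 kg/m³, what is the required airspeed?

v = 182 m/s

L = ½ρv²S·CL ⇒ v = √(2L/(ρ·S·CL))
v = √(2 × 1.21×10^6 / (1.02 × 55 × 1.3)) = √33180 = 182 m/s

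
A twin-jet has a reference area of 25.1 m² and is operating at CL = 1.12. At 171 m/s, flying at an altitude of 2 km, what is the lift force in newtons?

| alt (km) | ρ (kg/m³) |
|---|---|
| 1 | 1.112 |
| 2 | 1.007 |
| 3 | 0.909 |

At 2 km, from the table: ρ = 1.007 kg/m³.
Dynamic pressure q = ½ρv² = ½ × 1.007 × 171² = 14720 Pa.
L = q·S·CL = 14720 × 25.1 × 1.12 = 4.14×10^5 N ≈ 414 kN

L = 4.14×10^5 N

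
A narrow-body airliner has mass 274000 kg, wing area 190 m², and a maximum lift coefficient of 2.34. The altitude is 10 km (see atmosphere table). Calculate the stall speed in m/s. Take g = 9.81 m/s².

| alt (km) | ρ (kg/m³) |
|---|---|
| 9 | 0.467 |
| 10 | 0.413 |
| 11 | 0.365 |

V_stall = 171 m/s

At 10 km, from the table: ρ = 0.413 kg/m³.
At stall, lift equals weight: L = W = m·g = 274000 × 9.81 = 2.688×10^6 N.
V_stall = √(2W/(ρ·S·CL,max)) = √(2 × 2.688×10^6 / (0.413 × 190 × 2.34))
V_stall = √29280 = 171 m/s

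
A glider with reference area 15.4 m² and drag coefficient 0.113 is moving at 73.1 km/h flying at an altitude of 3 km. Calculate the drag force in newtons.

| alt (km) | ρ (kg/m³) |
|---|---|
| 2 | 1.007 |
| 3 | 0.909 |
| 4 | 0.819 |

D = 326 N

At 3 km, from the table: ρ = 0.909 kg/m³.
Convert speed: v = 73.1 km/h ÷ 3.6 = 20.31 m/s.
Dynamic pressure q = ½ρv² = ½ × 0.909 × 20.31² = 187.4 Pa.
D = q·S·CD = 187.4 × 15.4 × 0.113 = 326 N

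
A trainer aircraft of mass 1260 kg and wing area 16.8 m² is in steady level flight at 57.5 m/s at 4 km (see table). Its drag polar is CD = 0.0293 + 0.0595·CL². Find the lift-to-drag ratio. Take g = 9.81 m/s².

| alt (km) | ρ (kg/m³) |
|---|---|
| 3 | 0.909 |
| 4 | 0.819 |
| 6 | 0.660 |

At 4 km, from the table: ρ = 0.819 kg/m³.
Level flight ⇒ L = W = m·g = 1260 × 9.81 = 12361 N.
q = ½ρv² = ½ × 0.819 × 57.5² = 1354 Pa.
CL = W/(q·S) = 12361 / (1354 × 16.8) = 0.5434.
CD = 0.0293 + 0.0595 × 0.5434² = 0.04687.
L/D = CL/CD = 0.5434 / 0.04687 = 11.6

L/D = 11.6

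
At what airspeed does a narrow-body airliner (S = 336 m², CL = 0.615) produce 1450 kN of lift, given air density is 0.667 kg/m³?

v = 145 m/s

L = ½ρv²S·CL ⇒ v = √(2L/(ρ·S·CL))
v = √(2 × 1.45×10^6 / (0.667 × 336 × 0.615)) = √21040 = 145 m/s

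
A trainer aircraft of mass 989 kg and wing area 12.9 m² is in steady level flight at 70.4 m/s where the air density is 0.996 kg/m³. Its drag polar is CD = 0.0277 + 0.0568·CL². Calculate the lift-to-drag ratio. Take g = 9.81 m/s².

L/D = 9.24

Level flight ⇒ L = W = m·g = 989 × 9.81 = 9702.1 N.
q = ½ρv² = ½ × 0.996 × 70.4² = 2468 Pa.
CL = 2W/(ρv²S) = 2×9702.1/(0.996×70.4²×12.9) = 0.3047.
CD = 0.0277 + 0.0568 × 0.3047² = 0.03297.
L/D = CL/CD = 0.3047 / 0.03297 = 9.24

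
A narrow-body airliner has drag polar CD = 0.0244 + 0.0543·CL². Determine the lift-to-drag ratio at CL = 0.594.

L/D = 13.6

CD = 0.0244 + 0.0543 × 0.594² = 0.04356
L/D = CL/CD = 0.594 / 0.04356 = 13.6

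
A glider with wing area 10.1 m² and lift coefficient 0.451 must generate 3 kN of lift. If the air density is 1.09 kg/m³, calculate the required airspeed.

L = ½ρv²S·CL ⇒ v = √(2L/(ρ·S·CL))
v = √(2 × 3000 / (1.09 × 10.1 × 0.451)) = √1208 = 34.8 m/s

v = 34.8 m/s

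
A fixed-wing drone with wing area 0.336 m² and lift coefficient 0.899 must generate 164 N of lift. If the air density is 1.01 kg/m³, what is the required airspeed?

v = 32.8 m/s

L = ½ρv²S·CL ⇒ v = √(2L/(ρ·S·CL))
v = √(2 × 164 / (1.01 × 0.336 × 0.899)) = √1075 = 32.8 m/s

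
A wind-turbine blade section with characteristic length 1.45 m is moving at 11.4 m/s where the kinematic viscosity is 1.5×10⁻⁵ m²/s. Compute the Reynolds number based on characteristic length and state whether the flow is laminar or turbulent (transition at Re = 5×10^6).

Re = 1.1×10^6 (laminar)

Re = v·c/ν = 11.4 × 1.45 / (1.5×10⁻⁵) = 1.1×10^6
Since 1.1×10^6 < 5×10^6, the flow is laminar.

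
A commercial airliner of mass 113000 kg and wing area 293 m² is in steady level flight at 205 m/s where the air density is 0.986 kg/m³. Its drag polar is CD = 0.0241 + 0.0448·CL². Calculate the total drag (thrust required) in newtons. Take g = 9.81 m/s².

Level flight ⇒ L = W = m·g = 113000 × 9.81 = 1.1085×10^6 N.
q = ½ρv² = ½ × 0.986 × 205² = 20720 Pa.
Required CL = L/(qS) = 1.1085×10^6/(20720·293) = 0.1826.
CD = 0.0241 + 0.0448 × 0.1826² = 0.02559.
D = q·S·CD = 20720 × 293 × 0.02559 = 1.554×10^5 N

D = 1.55×10^5 N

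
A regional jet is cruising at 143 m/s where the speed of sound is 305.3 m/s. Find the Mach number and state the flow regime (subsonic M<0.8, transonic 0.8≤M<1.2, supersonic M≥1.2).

M = 0.468 (subsonic)

M = v/a = 143 / 305.3 = 0.468
M = 0.468 → subsonic.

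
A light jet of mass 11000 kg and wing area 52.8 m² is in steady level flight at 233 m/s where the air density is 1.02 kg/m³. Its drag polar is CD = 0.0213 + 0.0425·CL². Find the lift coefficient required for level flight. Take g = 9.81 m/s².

CL = 0.0738

Level flight ⇒ L = W = m·g = 11000 × 9.81 = 1.0791×10^5 N.
q = ½ρv² = ½ × 1.02 × 233² = 27690 Pa.
CL = 2W/(ρv²S) = 2×1.0791×10^5/(1.02×233²×52.8) = 0.07382.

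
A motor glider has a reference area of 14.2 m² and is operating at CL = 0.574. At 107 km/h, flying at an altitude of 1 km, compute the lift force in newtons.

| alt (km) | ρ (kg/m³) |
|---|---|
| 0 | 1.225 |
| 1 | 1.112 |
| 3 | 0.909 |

At 1 km, from the table: ρ = 1.112 kg/m³.
Convert speed: v = 107 km/h ÷ 3.6 = 29.72 m/s.
L = ½ρv²S·CL = ½ × 1.112 × 29.72² × 14.2 × 0.574 = 4000 N

L = 4000 N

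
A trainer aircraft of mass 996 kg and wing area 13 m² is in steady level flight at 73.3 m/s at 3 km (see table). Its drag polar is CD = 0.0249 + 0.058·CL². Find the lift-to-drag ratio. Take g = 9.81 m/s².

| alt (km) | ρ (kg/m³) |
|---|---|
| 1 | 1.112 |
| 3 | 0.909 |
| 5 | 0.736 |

At 3 km, from the table: ρ = 0.909 kg/m³.
In steady level flight, lift balances weight: W = mg = 996 × 9.81 = 9770.8 N.
q = ½ρv² = ½ × 0.909 × 73.3² = 2442 Pa.
Required CL = L/(qS) = 9770.8/(2442·13) = 0.3078.
CD = 0.0249 + 0.058 × 0.3078² = 0.03039.
L/D = CL/CD = 0.3078 / 0.03039 = 10.1

L/D = 10.1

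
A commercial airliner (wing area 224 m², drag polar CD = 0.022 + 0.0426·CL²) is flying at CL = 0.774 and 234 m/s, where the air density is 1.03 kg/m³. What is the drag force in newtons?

CD = 0.022 + 0.0426 × 0.774² = 0.04752
D = ½ρv²S·CD = ½ × 1.03 × 234² × 224 × 0.04752 = 3×10^5 N

D = 3×10^5 N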